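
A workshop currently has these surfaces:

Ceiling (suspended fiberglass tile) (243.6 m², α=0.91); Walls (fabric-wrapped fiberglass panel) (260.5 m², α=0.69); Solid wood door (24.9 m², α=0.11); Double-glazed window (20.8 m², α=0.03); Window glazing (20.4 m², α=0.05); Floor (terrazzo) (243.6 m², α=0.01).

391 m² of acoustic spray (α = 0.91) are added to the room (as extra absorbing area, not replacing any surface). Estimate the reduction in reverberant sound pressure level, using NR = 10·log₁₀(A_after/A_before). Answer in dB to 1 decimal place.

2.7 dB

Summing Sᵢαᵢ: 221.676 + 179.745 + 2.739 + 0.624 + 1.020 + 2.436 → A_before = 408.240 sabins.
Added absorption = 391 × 0.91 = 355.810 sabins.
A_after = 408.240 + 355.810 = 764.050 sabins.
Reduction = 10 log₁₀(A_after/A_before) = 10 log₁₀(1.8716) = 2.7 dB.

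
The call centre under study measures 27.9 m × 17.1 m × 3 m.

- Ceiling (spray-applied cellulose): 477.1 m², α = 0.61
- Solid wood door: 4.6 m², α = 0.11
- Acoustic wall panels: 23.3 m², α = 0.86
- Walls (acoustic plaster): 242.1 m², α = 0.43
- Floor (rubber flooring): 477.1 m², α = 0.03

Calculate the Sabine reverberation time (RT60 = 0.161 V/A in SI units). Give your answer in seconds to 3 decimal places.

Equivalent absorption area: A = 477.1×0.61 + 4.6×0.11 + 23.3×0.86 + 242.1×0.43 + 477.1×0.03 = 429.991 m².
V = 27.9·17.1·3 = 1431.27 m³.
Sabine: RT60 = 0.161 × 1431.27 / 429.991 = 0.536 s.

0.536 seconds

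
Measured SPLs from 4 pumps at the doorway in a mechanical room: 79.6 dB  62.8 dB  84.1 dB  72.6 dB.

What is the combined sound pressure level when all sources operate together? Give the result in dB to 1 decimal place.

85.7 dB

Σ 10^(Lᵢ/10) = 3.683e+08.
Combined level = 10 log₁₀(3.683e+08) = 85.7 dB.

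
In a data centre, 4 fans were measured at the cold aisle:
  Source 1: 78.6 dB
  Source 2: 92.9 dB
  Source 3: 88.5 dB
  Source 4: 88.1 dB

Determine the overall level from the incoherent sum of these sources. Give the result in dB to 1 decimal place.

Converting to relative power and adding: 10^(78.6/10) + 10^(92.9/10) + 10^(88.5/10) + 10^(88.1/10) = 3.376e+09.
L_total = 10·log₁₀(3.376e+09) = 95.3 dB.

95.3 dB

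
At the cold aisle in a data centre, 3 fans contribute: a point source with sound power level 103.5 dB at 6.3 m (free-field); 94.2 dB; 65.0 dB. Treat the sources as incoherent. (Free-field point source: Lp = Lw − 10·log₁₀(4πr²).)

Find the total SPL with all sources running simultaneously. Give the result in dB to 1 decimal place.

94.3 dB

Source at 6.3 m: Lp = 103.5 − 10·log₁₀(4π·6.3²) = 103.5 − 10·log₁₀(498.759) = 76.5 dB.
Σ 10^(Lᵢ/10) = 2.678e+09.
L_total = 10·log₁₀(2.678e+09) = 94.3 dB.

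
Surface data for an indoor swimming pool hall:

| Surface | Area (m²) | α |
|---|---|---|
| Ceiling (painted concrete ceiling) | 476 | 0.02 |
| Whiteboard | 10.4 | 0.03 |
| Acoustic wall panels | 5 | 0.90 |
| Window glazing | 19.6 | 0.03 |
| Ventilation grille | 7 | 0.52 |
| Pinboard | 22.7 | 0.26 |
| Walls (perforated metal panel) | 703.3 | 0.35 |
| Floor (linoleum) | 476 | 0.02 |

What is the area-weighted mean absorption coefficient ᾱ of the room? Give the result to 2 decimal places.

S = Σ Sᵢ = 476 + 10.4 + 5 + 19.6 + 7 + 22.7 + 703.3 + 476 = 1720.0 m².
Σ(Sᵢαᵢ) = 476×0.02 + 10.4×0.03 + 5×0.90 + 19.6×0.03 + 7×0.52 + 22.7×0.26 + 703.3×0.35 + 476×0.02 = 280.137.
ᾱ = A/S = 0.16.

0.16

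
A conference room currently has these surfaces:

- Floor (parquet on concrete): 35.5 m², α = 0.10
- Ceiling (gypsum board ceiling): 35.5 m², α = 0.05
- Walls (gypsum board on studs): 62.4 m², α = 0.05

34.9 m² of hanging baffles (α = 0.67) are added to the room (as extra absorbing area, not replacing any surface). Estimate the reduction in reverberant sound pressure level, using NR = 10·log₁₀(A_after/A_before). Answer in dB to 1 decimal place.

5.8 dB

A_before = Σ Sᵢαᵢ = 35.5*0.10 + 35.5*0.05 + 62.4*0.05 = 8.445 sabins.
Added absorption = 34.9 × 0.67 = 23.383 sabins.
New total A_after = 31.828 sabins.
NR = 10·log₁₀(31.828/8.445) = 5.8 dB.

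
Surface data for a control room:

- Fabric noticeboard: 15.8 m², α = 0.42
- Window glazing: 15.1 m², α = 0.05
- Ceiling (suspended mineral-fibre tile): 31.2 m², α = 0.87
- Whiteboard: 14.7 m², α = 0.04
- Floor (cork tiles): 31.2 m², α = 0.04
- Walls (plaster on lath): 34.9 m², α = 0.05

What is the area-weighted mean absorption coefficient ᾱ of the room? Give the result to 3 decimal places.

Total surface area S = 142.9 m².
A = 15.8·0.42 + 15.1·0.05 + 31.2·0.87 + 14.7·0.04 + 31.2·0.04 + 34.9·0.05 = 38.116 sabins.
ᾱ = 38.116 / 142.9 = 0.267.

0.267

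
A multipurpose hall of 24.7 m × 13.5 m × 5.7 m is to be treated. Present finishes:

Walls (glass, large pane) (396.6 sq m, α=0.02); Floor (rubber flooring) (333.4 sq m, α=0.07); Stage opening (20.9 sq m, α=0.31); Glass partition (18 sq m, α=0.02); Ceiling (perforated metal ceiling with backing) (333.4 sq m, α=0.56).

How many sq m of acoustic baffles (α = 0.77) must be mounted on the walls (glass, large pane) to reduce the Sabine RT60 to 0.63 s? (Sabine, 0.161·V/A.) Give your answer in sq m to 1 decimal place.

Summing Sᵢαᵢ: 7.932 + 23.338 + 6.479 + 0.360 + 186.704 → A₁ = 224.813 sabins.
V = 1900.665 m³. Target absorption A₂ = 0.161 × 1900.665 / 0.63 = 485.726 sabins.
ΔA needed = 485.726 − 224.813 = 260.913 sabins.
Net gain per sq m: Δα = 0.77 − 0.02 = 0.75.
Area = ΔA/Δα = 260.913/0.75 = 347.9 sq m.

347.9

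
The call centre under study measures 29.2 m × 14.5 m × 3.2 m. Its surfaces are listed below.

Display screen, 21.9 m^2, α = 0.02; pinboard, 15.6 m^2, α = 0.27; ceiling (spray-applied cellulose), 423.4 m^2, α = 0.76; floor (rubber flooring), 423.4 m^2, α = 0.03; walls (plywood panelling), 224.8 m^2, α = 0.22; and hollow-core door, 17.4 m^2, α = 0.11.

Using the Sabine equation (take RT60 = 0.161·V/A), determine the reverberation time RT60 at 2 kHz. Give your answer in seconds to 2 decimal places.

0.56 s

Total absorption A = 21.9·0.02 + 15.6·0.27 + 423.4·0.76 + 423.4·0.03 + 224.8·0.22 + 17.4·0.11
  = 0.438 + 4.212 + 321.784 + 12.702 + 49.456 + 1.914 = 390.506 m^2 sabins.
V = 29.2·14.5·3.2 = 1354.88 m³.
T = 0.161 V/A = 0.161·1354.88/390.506 = 0.56 s.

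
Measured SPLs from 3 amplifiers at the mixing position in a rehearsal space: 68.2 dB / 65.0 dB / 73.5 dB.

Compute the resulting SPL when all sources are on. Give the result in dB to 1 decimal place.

Σ 10^(Lᵢ/10) = 3.216e+07.
Back to dB: 10·log₁₀ Σ = 75.1 dB.

75.1 dB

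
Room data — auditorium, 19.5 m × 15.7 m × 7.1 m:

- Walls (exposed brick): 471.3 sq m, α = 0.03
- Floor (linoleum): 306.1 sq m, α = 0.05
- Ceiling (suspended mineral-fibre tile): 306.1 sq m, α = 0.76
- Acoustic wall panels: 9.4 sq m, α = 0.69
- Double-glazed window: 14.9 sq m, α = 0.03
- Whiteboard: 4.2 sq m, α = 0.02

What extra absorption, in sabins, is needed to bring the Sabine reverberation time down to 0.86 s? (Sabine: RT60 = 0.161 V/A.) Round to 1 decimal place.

A₁ = Σ Sᵢαᵢ = 471.3*0.03 + 306.1*0.05 + 306.1*0.76 + 9.4*0.69 + 14.9*0.03 + 4.2*0.02 = 269.097 sabins.
Target A₂ = 0.161·2173.665/0.86 = 406.930 sabins (V = 2173.665 m³).
Additional absorption ΔA = 406.930 − 269.097 = 137.8 sabins.

137.8 sabins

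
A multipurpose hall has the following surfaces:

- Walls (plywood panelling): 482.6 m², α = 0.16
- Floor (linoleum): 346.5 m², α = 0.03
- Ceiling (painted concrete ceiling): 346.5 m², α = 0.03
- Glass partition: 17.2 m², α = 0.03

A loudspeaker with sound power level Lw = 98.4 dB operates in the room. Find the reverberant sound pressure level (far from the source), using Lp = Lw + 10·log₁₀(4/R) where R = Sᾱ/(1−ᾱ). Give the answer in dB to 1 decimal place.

84.1 dB

A = 98.522 sabins; S = 1192.8 m².
ᾱ = 0.0826, so room constant R = A/(1−ᾱ) = 107.393 m².
Lp = Lw + 10 log₁₀(4/R) = 98.4 -14.29 = 84.1 dB.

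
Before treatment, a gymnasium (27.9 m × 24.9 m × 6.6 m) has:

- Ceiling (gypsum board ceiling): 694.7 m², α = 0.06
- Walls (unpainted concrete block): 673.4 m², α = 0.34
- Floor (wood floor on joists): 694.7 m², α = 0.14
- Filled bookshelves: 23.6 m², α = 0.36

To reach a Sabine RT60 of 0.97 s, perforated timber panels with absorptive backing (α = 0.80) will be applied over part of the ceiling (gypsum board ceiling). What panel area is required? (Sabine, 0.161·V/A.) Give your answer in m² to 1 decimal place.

519.8

Equivalent absorption area: A₁ = 694.7*0.06 + 673.4*0.34 + 694.7*0.14 + 23.6*0.36 = 376.392 m².
V = 4585.086 m³. Target absorption A₂ = 0.161 × 4585.086 / 0.97 = 761.030 sabins.
Absorption to add: 761.030 − 376.392 = 384.638 sabins.
Net gain per m²: Δα = 0.80 − 0.06 = 0.74.
Panel area = 384.638 / 0.74 = 519.8 m².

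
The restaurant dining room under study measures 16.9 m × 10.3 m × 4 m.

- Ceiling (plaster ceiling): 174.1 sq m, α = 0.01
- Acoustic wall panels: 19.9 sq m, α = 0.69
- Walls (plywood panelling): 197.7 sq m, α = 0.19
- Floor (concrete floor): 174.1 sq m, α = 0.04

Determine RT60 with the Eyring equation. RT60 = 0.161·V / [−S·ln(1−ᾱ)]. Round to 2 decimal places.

1.77 sec

S = Σ Sᵢ = 565.8 sq m.
Absorption A = 174.1·0.01 + 19.9·0.69 + 197.7·0.19 + 174.1·0.04 = 59.999 sabins.
Mean coefficient ᾱ = A/S = 0.1060.
−S·ln(1−ᾱ) = −565.8 × ln(1 − 0.1060) = 63.398.
V = 16.9 × 10.3 × 4 = 696.28 m³.
T = 0.161·V/[−S·ln(1−ᾱ)] = 0.161·696.28/63.398 = 1.77 s.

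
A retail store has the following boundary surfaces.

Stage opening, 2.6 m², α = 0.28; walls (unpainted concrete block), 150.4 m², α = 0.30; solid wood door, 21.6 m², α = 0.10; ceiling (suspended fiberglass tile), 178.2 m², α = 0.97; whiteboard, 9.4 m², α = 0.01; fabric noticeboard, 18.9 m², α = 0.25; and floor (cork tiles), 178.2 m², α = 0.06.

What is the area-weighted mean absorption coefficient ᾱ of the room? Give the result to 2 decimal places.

0.42

S = Σ Sᵢ = 2.6 + 150.4 + 21.6 + 178.2 + 9.4 + 18.9 + 178.2 = 559.3 m².
A = 2.6*0.28 + 150.4*0.30 + 21.6*0.10 + 178.2*0.97 + 9.4*0.01 + 18.9*0.25 + 178.2*0.06 = 236.373 sabins.
ᾱ = A/S = 0.42.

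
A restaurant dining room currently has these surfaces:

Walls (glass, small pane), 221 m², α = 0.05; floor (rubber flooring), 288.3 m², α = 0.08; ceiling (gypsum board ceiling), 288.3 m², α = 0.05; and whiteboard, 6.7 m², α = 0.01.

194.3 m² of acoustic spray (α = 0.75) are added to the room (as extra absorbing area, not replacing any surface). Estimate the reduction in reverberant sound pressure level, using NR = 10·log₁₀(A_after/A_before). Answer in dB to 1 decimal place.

6.0 dB

A_before = Σ Sᵢαᵢ = 221·0.05 + 288.3·0.08 + 288.3·0.05 + 6.7·0.01 = 48.596 sabins.
Added absorption = 194.3 × 0.75 = 145.725 sabins.
A_after = 48.596 + 145.725 = 194.321 sabins.
Reduction = 10 log₁₀(A_after/A_before) = 10 log₁₀(3.9987) = 6.0 dB.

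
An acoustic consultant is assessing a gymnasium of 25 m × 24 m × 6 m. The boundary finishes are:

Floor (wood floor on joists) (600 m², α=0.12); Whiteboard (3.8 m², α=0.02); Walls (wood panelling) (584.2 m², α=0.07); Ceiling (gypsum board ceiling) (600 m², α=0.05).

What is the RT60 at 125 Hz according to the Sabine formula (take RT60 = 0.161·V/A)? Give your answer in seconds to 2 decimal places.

4.05 s

A = Σ Sᵢαᵢ = 600·0.12 + 3.8·0.02 + 584.2·0.07 + 600·0.05 = 142.970 sabins.
Room volume: 3600 m³.
T = 0.161 V/A = 0.161·3600/142.970 = 4.05 s.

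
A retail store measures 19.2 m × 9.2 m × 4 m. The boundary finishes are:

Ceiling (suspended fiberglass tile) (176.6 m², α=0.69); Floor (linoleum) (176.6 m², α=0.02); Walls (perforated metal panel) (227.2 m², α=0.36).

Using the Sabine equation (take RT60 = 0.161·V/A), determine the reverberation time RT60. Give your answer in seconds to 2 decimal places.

Equivalent absorption area: A = 176.6×0.69 + 176.6×0.02 + 227.2×0.36 = 207.178 m².
V = 19.2·9.2·4 = 706.56 m³.
RT60 = 0.161 · V / A = 0.161 × 706.56 / 207.178 = 0.55 s.

0.55 sec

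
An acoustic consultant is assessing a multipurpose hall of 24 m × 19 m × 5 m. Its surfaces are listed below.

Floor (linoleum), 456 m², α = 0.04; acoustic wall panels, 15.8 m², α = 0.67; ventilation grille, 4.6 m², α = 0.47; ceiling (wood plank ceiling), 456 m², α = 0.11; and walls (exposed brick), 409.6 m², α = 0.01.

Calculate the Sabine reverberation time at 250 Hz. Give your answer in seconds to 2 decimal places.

4.31 s

Total absorption A = 456*0.04 + 15.8*0.67 + 4.6*0.47 + 456*0.11 + 409.6*0.01
  = 18.240 + 10.586 + 2.162 + 50.160 + 4.096 = 85.244 m² sabins.
Volume V = 24 × 19 × 5 = 2280 m³.
RT60 = 0.161 · V / A = 0.161 × 2280 / 85.244 = 4.31 s.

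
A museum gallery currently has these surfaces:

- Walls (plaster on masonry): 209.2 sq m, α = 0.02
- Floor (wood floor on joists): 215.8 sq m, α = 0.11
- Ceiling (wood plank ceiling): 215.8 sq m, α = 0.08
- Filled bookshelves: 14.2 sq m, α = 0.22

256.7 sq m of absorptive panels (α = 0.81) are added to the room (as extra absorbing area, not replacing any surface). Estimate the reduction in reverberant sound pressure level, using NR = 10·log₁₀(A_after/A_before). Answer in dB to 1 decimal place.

7.2 dB

A_before = Σ Sᵢαᵢ = 209.2*0.02 + 215.8*0.11 + 215.8*0.08 + 14.2*0.22 = 48.310 sabins.
Treatment contributes 256.7·0.81 = 207.927 sabins.
New total A_after = 256.237 sabins.
NR = 10·log₁₀(256.237/48.310) = 7.2 dB.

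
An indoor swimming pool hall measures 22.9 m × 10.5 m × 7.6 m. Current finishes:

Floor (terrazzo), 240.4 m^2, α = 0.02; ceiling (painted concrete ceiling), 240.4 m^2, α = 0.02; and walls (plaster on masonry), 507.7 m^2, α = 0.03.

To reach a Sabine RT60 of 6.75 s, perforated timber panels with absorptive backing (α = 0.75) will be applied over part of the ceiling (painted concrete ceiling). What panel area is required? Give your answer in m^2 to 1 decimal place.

25.7

Total absorption A₁ = 240.4*0.02 + 240.4*0.02 + 507.7*0.03
  = 4.808 + 4.808 + 15.231 = 24.847 m^2 sabins.
V = 1827.42 m³. Target absorption A₂ = 0.161 × 1827.42 / 6.75 = 43.587 sabins.
ΔA needed = 43.587 − 24.847 = 18.740 sabins.
Net gain per m^2: Δα = 0.75 − 0.02 = 0.73.
Panel area = 18.740 / 0.73 = 25.7 m^2.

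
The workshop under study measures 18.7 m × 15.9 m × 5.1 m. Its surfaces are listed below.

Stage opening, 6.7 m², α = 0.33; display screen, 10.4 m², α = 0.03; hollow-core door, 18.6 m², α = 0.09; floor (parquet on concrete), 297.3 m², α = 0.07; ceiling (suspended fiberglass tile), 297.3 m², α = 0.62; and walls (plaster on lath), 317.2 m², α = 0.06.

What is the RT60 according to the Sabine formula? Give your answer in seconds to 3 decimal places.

1.069 sec

A = Σ Sᵢαᵢ = 6.7*0.33 + 10.4*0.03 + 18.6*0.09 + 297.3*0.07 + 297.3*0.62 + 317.2*0.06 = 228.366 sabins.
Volume V = 18.7 × 15.9 × 5.1 = 1516.383 m³.
T = 0.161 V/A = 0.161·1516.383/228.366 = 1.069 s.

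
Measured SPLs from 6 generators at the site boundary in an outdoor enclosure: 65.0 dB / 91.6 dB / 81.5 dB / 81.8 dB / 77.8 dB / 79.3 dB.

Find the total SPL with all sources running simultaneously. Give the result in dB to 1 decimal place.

Converting to relative power and adding: 10^(65.0/10) + 10^(91.6/10) + 10^(81.5/10) + 10^(81.8/10) + 10^(77.8/10) + 10^(79.3/10) = 1.887e+09.
L_total = 10·log₁₀(1.887e+09) = 92.8 dB.

92.8 dB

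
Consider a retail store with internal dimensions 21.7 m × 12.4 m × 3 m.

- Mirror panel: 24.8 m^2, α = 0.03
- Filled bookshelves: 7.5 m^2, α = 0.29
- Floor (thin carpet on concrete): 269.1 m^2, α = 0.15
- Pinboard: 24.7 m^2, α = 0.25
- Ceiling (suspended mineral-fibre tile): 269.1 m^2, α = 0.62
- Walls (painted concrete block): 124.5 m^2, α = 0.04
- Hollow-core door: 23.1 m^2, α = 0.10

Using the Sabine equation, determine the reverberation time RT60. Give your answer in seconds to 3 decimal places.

0.581 s

A = Σ Sᵢαᵢ = 24.8×0.03 + 7.5×0.29 + 269.1×0.15 + 24.7×0.25 + 269.1×0.62 + 124.5×0.04 + 23.1×0.10 = 223.591 sabins.
V = 21.7·12.4·3 = 807.24 m³.
T = 0.161 V/A = 0.161·807.24/223.591 = 0.581 s.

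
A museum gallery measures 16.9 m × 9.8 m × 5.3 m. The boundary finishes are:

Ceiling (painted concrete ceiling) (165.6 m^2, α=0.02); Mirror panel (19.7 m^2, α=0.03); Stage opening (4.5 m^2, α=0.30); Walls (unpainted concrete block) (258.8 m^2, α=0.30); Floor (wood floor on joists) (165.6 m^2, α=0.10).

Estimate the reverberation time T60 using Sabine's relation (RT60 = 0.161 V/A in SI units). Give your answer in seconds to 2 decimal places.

1.42 s

Equivalent absorption area: A = 165.6·0.02 + 19.7·0.03 + 4.5·0.30 + 258.8·0.30 + 165.6·0.10 = 99.453 m^2.
Room volume: 877.786 m³.
Sabine: RT60 = 0.161 × 877.786 / 99.453 = 1.42 s.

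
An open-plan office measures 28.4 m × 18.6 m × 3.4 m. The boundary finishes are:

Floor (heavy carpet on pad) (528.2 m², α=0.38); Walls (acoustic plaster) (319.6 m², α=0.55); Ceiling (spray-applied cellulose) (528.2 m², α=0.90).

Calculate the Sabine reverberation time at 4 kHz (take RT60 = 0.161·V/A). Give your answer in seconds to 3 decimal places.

Total absorption A = 528.2*0.38 + 319.6*0.55 + 528.2*0.90
  = 200.716 + 175.780 + 475.380 = 851.876 m² sabins.
V = 28.4·18.6·3.4 = 1796.016 m³.
RT60 = 0.161 · V / A = 0.161 × 1796.016 / 851.876 = 0.339 s.

0.339 s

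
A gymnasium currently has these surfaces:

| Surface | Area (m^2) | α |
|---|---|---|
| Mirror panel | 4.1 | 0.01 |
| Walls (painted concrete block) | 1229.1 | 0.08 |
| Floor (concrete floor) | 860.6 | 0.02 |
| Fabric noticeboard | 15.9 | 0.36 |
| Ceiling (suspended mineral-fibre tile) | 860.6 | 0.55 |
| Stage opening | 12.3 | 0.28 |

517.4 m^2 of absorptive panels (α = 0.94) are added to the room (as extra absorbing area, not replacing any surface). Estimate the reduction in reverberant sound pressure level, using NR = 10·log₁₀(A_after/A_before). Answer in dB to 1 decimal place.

2.6 dB

A_before = Σ Sᵢαᵢ = 4.1*0.01 + 1229.1*0.08 + 860.6*0.02 + 15.9*0.36 + 860.6*0.55 + 12.3*0.28 = 598.079 sabins.
Treatment contributes 517.4·0.94 = 486.356 sabins.
New total A_after = 1084.435 sabins.
Reduction = 10 log₁₀(A_after/A_before) = 10 log₁₀(1.8132) = 2.6 dB.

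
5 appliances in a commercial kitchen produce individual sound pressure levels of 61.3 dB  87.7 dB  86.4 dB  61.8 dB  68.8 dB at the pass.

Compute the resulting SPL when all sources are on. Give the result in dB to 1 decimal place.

Sum in the linear (power) domain: Σ 10^(Lᵢ/10) = 10^(61.3/10) + 10^(87.7/10) + 10^(86.4/10) + 10^(61.8/10) + 10^(68.8/10) = 1.036e+09.
Combined level = 10 log₁₀(1.036e+09) = 90.2 dB.

90.2 dB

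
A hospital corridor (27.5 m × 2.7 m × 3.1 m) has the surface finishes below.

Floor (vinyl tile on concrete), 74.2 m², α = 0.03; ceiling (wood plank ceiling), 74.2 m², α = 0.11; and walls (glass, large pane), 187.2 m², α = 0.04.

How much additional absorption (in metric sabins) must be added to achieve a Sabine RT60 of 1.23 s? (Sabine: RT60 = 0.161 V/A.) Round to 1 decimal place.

12.3 sabins

Equivalent absorption area: A₁ = 74.2*0.03 + 74.2*0.11 + 187.2*0.04 = 17.876 m².
V = 230.175 m³. Required absorption A₂ = 0.161 × 230.175 / 1.23 = 30.129 sabins.
ΔA = A₂ − A₁ = 30.129 − 17.876 = 12.3 sabins.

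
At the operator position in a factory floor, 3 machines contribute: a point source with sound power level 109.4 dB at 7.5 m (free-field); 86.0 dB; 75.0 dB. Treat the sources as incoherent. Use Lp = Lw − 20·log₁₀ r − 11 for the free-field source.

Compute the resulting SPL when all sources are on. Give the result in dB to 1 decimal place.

87.4 dB

Source at 7.5 m: Lp = 109.4 − 20·log₁₀(7.5) − 11 = 80.9 dB.
Sum in the linear (power) domain: Σ 10^(Lᵢ/10) = 10^(80.9/10) + 10^(86.0/10) + 10^(75.0/10) = 5.528e+08.
Back to dB: 10·log₁₀ Σ = 87.4 dB.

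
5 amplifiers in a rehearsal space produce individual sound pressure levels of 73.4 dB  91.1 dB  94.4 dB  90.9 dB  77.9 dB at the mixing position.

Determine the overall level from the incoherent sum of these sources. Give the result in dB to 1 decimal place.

Σ 10^(Lᵢ/10) = 5.356e+09.
Combined level = 10 log₁₀(5.356e+09) = 97.3 dB.

97.3 dB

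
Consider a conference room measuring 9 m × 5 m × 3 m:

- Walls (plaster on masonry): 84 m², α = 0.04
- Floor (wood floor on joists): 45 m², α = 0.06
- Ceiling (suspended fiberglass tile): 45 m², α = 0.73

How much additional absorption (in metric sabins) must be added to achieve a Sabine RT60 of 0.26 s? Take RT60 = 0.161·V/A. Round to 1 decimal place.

Total absorption A₁ = 84·0.04 + 45·0.06 + 45·0.73
  = 3.360 + 2.700 + 32.850 = 38.910 m² sabins.
Target A₂ = 0.161·135/0.26 = 83.596 sabins (V = 135 m³).
Shortfall: 83.596 − 38.910 = 44.7 sabins.

44.7 sabins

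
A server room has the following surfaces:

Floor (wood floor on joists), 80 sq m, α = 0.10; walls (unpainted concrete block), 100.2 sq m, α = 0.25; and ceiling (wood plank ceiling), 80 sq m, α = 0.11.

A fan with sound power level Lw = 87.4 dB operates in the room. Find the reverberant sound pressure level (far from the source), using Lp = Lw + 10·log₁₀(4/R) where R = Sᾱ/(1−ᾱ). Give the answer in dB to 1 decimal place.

Σ(Sᵢαᵢ) = 80×0.10 + 100.2×0.25 + 80×0.11 = 41.850; total area S = 260.2 sq m.
ᾱ = 41.850/260.2 = 0.1608; R = Sᾱ/(1−ᾱ) = 41.850/(1−0.1608) = 49.869 sq m.
Lp = Lw + 10 log₁₀(4/R) = 87.4 -10.96 = 76.4 dB.

76.4 dB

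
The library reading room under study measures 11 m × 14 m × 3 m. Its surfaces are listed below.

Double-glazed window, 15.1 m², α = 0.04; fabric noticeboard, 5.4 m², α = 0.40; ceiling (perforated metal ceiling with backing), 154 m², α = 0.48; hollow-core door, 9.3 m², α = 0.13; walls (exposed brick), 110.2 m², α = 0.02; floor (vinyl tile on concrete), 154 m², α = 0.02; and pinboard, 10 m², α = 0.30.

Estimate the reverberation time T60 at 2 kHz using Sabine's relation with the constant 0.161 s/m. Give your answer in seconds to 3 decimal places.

0.863 s

A = Σ Sᵢαᵢ = 15.1·0.04 + 5.4·0.40 + 154·0.48 + 9.3·0.13 + 110.2·0.02 + 154·0.02 + 10·0.30 = 86.177 sabins.
V = 11·14·3 = 462 m³.
RT60 = 0.161 · V / A = 0.161 × 462 / 86.177 = 0.863 s.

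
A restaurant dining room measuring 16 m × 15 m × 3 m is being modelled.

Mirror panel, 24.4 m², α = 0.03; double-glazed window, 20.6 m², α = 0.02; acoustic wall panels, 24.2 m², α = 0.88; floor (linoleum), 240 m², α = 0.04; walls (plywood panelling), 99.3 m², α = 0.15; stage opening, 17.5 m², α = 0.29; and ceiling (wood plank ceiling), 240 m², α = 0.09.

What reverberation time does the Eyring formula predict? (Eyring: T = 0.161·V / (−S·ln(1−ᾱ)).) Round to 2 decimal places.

S = Σ Sᵢ = 666.0 m².
Absorption A = 24.4·0.03 + 20.6·0.02 + 24.2·0.88 + 240·0.04 + 99.3·0.15 + 17.5·0.29 + 240·0.09 = 73.610 sabins.
ᾱ = 73.610 / 666.0 = 0.1105.
Eyring denominator: −S ln(1−ᾱ) = 77.986.
V = 16 × 15 × 3 = 720 m³.
T = 0.161·V/[−S·ln(1−ᾱ)] = 0.161·720/77.986 = 1.49 s.

1.49 seconds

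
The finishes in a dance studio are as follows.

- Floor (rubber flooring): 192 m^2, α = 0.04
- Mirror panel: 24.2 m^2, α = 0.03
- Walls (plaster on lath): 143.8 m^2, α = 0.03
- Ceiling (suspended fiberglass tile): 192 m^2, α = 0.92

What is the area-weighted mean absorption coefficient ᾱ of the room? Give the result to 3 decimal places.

S = Σ Sᵢ = 192 + 24.2 + 143.8 + 192 = 552.0 m^2.
Σ(Sᵢαᵢ) = 192×0.04 + 24.2×0.03 + 143.8×0.03 + 192×0.92 = 189.360.
ᾱ = A/S = 0.343.

0.343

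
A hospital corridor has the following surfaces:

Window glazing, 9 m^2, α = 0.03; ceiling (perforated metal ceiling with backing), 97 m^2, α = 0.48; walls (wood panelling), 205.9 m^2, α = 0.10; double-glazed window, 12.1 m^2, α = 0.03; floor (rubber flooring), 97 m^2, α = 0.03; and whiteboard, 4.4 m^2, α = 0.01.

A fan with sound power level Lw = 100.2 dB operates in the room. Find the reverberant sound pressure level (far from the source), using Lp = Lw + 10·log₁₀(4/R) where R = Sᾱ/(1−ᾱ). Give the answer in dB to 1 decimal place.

86.9 dB

Σ(Sᵢαᵢ) = 9×0.03 + 97×0.48 + 205.9×0.10 + 12.1×0.03 + 97×0.03 + 4.4×0.01 = 70.737; total area S = 425.4 m^2.
ᾱ = 0.1663, so room constant R = A/(1−ᾱ) = 84.847 m^2.
Lp = 100.2 + 10·log₁₀(4/84.847) = 100.2 + (-13.27) = 86.9 dB.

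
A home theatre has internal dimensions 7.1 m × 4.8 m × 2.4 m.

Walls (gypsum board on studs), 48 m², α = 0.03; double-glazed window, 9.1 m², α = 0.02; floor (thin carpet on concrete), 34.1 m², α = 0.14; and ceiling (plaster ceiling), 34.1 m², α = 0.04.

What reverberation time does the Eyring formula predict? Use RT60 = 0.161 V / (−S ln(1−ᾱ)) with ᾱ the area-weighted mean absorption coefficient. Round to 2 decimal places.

1.64 seconds

Total surface area S = 48 + 9.1 + 34.1 + 34.1 = 125.3 m².
Absorption A = 48×0.03 + 9.1×0.02 + 34.1×0.14 + 34.1×0.04 = 7.760 sabins.
ᾱ = 7.760 / 125.3 = 0.0619.
−S·ln(1−ᾱ) = −125.3 × ln(1 − 0.0619) = 8.007.
V = 7.1 × 4.8 × 2.4 = 81.792 m³.
RT60 = 0.161 × 81.792 / 8.007 = 1.64 s.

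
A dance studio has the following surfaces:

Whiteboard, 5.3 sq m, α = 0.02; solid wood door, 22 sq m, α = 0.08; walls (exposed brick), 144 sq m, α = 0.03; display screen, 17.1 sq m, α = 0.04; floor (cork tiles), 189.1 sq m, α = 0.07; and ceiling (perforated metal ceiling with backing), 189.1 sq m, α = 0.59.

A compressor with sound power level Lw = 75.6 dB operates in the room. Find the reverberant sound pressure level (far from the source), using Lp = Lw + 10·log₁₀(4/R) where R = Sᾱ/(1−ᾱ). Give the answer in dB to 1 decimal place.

59.3 dB

Σ(Sᵢαᵢ) = 5.3·0.02 + 22·0.08 + 144·0.03 + 17.1·0.04 + 189.1·0.07 + 189.1·0.59 = 131.676; total area S = 566.6 sq m.
ᾱ = 131.676/566.6 = 0.2324; R = Sᾱ/(1−ᾱ) = 131.676/(1−0.2324) = 171.542 sq m.
Lp = 75.6 + 10·log₁₀(4/171.542) = 75.6 + (-16.32) = 59.3 dB.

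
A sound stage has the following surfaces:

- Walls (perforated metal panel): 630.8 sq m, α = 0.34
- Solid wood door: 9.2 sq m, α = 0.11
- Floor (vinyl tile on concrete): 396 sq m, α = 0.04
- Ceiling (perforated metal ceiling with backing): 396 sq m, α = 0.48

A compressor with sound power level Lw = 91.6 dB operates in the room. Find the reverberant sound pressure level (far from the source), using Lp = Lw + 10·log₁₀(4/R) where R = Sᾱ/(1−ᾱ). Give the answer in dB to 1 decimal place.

A = 421.404 sabins; S = 1432.0 sq m.
ᾱ = 0.2943, so room constant R = A/(1−ᾱ) = 597.143 sq m.
Lp = 91.6 + 10·log₁₀(4/597.143) = 91.6 + (-21.74) = 69.9 dB.

69.9 dB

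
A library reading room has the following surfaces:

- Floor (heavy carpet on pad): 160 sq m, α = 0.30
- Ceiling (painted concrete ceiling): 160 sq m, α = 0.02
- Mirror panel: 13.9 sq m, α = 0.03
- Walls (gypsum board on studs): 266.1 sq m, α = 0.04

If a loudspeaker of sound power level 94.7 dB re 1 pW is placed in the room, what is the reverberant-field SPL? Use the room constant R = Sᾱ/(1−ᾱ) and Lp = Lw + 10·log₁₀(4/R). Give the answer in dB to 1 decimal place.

A = 62.261 sabins; S = 600.0 sq m.
ᾱ = 62.261/600.0 = 0.1038; R = Sᾱ/(1−ᾱ) = 62.261/(1−0.1038) = 69.472 sq m.
Lp = 94.7 + 10·log₁₀(4/69.472) = 94.7 + (-12.40) = 82.3 dB.

82.3 dB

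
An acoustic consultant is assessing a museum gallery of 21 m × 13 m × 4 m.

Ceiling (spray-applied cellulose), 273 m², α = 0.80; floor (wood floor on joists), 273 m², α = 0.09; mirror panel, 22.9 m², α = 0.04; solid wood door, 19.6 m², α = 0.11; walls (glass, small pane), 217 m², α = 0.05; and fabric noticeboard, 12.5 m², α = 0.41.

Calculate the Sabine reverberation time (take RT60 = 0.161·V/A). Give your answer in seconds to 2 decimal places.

0.67 sec

Summing Sᵢαᵢ: 218.400 + 24.570 + 0.916 + 2.156 + 10.850 + 5.125 → A = 262.017 sabins.
Volume V = 21 × 13 × 4 = 1092 m³.
RT60 = 0.161 · V / A = 0.161 × 1092 / 262.017 = 0.67 s.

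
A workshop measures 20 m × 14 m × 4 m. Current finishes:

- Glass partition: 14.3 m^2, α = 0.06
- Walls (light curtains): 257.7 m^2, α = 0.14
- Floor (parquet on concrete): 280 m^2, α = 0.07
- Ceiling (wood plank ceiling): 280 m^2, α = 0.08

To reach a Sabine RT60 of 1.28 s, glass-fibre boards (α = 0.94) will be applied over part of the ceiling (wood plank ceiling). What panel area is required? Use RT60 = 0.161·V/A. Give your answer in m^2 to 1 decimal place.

72.0

Summing Sᵢαᵢ: 0.858 + 36.078 + 19.600 + 22.400 → A₁ = 78.936 sabins.
Required A₂ = 0.161·1120/1.28 = 140.875 sabins.
Absorption to add: 140.875 − 78.936 = 61.939 sabins.
Net gain per m^2: Δα = 0.94 − 0.08 = 0.86.
Panel area = 61.939 / 0.86 = 72.0 m^2.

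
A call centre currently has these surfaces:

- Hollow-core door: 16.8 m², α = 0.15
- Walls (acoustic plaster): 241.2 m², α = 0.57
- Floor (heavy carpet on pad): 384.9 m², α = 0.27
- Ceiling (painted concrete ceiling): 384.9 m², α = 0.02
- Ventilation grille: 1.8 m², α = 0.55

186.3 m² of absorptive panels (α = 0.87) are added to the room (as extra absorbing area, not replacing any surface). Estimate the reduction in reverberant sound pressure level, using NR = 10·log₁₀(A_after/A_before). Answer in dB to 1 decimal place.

2.2 dB

A_before = Σ Sᵢαᵢ = 16.8×0.15 + 241.2×0.57 + 384.9×0.27 + 384.9×0.02 + 1.8×0.55 = 252.615 sabins.
Treatment contributes 186.3·0.87 = 162.081 sabins.
A_after = 252.615 + 162.081 = 414.696 sabins.
Reduction = 10 log₁₀(A_after/A_before) = 10 log₁₀(1.6416) = 2.2 dB.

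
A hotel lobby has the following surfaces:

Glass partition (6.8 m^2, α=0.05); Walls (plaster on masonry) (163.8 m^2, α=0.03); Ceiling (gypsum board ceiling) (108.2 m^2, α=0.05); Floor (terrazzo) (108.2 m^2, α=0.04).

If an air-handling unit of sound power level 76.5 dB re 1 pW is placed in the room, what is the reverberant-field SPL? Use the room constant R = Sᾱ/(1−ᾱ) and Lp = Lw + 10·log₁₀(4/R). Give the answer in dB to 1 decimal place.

70.6 dB

Σ(Sᵢαᵢ) = 6.8×0.05 + 163.8×0.03 + 108.2×0.05 + 108.2×0.04 = 14.992; total area S = 387.0 m^2.
ᾱ = 14.992/387.0 = 0.0387; R = Sᾱ/(1−ᾱ) = 14.992/(1−0.0387) = 15.596 m^2.
Lp = Lw + 10 log₁₀(4/R) = 76.5 -5.91 = 70.6 dB.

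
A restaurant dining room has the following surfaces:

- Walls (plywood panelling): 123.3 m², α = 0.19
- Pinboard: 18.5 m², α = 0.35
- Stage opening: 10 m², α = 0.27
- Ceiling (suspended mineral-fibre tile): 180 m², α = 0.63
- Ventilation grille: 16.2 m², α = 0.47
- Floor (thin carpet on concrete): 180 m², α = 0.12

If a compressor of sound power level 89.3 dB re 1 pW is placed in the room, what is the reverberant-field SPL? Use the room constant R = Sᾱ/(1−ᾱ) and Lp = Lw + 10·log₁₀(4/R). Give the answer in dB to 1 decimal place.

Σ(Sᵢαᵢ) = 123.3×0.19 + 18.5×0.35 + 10×0.27 + 180×0.63 + 16.2×0.47 + 180×0.12 = 175.216; total area S = 528.0 m².
ᾱ = 175.216/528.0 = 0.3318; R = Sᾱ/(1−ᾱ) = 175.216/(1−0.3318) = 262.221 m².
Lp = 89.3 + 10·log₁₀(4/262.221) = 89.3 + (-18.17) = 71.1 dB.

71.1 dB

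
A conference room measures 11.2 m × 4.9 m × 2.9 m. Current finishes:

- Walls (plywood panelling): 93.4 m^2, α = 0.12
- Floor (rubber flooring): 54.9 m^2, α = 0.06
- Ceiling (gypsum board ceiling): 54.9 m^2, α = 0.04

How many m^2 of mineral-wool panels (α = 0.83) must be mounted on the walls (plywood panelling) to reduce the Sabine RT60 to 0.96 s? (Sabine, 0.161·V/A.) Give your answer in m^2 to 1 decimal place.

Summing Sᵢαᵢ: 11.208 + 3.294 + 2.196 → A₁ = 16.698 sabins.
V = 159.152 m³. Target absorption A₂ = 0.161 × 159.152 / 0.96 = 26.691 sabins.
Absorption to add: 26.691 − 16.698 = 9.993 sabins.
Net gain per m^2: Δα = 0.83 − 0.12 = 0.71.
Area = ΔA/Δα = 9.993/0.71 = 14.1 m^2.

14.1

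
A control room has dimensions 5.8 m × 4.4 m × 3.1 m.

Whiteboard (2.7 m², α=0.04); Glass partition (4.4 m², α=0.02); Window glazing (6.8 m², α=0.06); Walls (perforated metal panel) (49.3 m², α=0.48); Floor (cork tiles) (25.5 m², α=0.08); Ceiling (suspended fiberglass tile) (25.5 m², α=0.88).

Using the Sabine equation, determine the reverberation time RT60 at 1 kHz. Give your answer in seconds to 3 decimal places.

Equivalent absorption area: A = 2.7×0.04 + 4.4×0.02 + 6.8×0.06 + 49.3×0.48 + 25.5×0.08 + 25.5×0.88 = 48.748 m².
Volume V = 5.8 × 4.4 × 3.1 = 79.112 m³.
RT60 = 0.161 · V / A = 0.161 × 79.112 / 48.748 = 0.261 s.

0.261 s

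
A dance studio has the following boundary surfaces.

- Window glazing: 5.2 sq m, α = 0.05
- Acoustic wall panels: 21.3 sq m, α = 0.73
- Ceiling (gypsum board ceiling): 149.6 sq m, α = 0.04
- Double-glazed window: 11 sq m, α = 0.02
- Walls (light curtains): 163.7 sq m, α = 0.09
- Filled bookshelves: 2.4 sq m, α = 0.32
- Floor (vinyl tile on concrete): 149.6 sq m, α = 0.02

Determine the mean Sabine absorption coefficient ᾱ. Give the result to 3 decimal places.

0.081

Total surface area S = 502.8 sq m.
Σ(Sᵢαᵢ) = 5.2×0.05 + 21.3×0.73 + 149.6×0.04 + 11×0.02 + 163.7×0.09 + 2.4×0.32 + 149.6×0.02 = 40.506.
ᾱ = 40.506 / 502.8 = 0.081.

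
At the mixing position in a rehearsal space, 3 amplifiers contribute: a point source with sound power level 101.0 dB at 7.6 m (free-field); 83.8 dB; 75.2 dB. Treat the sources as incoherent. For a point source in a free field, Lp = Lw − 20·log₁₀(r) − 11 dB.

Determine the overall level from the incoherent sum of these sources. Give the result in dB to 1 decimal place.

84.6 dB

Source at 7.6 m: Lp = 101.0 − 20·log₁₀(7.6) − 11 = 72.4 dB.
Converting to relative power and adding: 10^(72.4/10) + 10^(83.8/10) + 10^(75.2/10) = 2.904e+08.
Back to dB: 10·log₁₀ Σ = 84.6 dB.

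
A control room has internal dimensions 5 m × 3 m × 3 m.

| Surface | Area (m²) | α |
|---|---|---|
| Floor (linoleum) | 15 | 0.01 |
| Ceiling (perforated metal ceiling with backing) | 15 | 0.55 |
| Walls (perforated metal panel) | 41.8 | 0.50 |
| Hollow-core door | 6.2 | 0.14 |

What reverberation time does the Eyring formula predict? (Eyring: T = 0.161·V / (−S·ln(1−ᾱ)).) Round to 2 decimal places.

0.19 sec

Total surface area S = 15 + 15 + 41.8 + 6.2 = 78.0 m².
Absorption A = 15×0.01 + 15×0.55 + 41.8×0.50 + 6.2×0.14 = 30.168 sabins.
Mean coefficient ᾱ = A/S = 0.3868.
−S·ln(1−ᾱ) = −78.0 × ln(1 − 0.3868) = 38.147.
V = 5 × 3 × 3 = 45 m³.
RT60 = 0.161 × 45 / 38.147 = 0.19 s.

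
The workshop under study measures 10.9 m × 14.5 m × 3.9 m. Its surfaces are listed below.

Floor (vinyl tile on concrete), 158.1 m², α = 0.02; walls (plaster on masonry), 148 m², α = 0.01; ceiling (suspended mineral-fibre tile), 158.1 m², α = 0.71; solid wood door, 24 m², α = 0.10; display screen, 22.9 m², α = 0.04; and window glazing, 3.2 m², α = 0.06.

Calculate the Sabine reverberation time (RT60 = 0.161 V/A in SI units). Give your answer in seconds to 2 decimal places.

Total absorption A = 158.1·0.02 + 148·0.01 + 158.1·0.71 + 24·0.10 + 22.9·0.04 + 3.2·0.06
  = 3.162 + 1.480 + 112.251 + 2.400 + 0.916 + 0.192 = 120.401 m² sabins.
V = 10.9·14.5·3.9 = 616.395 m³.
T = 0.161 V/A = 0.161·616.395/120.401 = 0.82 s.

0.82 s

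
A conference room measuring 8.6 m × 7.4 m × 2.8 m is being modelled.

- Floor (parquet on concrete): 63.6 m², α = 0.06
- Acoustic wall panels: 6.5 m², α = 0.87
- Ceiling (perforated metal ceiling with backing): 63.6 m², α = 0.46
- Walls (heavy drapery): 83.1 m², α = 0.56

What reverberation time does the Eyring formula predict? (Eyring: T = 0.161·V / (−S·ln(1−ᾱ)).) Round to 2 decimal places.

0.26 seconds

Total surface area S = 63.6 + 6.5 + 63.6 + 83.1 = 216.8 m².
Absorption A = 63.6·0.06 + 6.5·0.87 + 63.6·0.46 + 83.1·0.56 = 85.263 sabins.
ᾱ = 85.263 / 216.8 = 0.3933.
−S·ln(1−ᾱ) = −216.8 × ln(1 − 0.3933) = 108.339.
V = 8.6 × 7.4 × 2.8 = 178.192 m³.
T = 0.161·V/[−S·ln(1−ᾱ)] = 0.161·178.192/108.339 = 0.26 s.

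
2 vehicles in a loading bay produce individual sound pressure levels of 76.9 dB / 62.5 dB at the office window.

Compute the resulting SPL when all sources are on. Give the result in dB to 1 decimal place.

77.1 dB

Sum in the linear (power) domain: Σ 10^(Lᵢ/10) = 10^(76.9/10) + 10^(62.5/10) = 5.076e+07.
L_total = 10·log₁₀(5.076e+07) = 77.1 dB.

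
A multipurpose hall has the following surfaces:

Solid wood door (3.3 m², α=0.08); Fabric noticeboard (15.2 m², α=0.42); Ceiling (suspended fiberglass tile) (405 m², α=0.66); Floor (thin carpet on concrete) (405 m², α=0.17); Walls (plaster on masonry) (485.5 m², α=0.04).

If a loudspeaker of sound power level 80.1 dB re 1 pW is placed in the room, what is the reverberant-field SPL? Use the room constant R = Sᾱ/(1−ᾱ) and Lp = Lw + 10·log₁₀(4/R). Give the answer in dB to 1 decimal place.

Σ(Sᵢαᵢ) = 3.3·0.08 + 15.2·0.42 + 405·0.66 + 405·0.17 + 485.5·0.04 = 362.218; total area S = 1314.0 m².
ᾱ = 362.218/1314.0 = 0.2757; R = Sᾱ/(1−ᾱ) = 362.218/(1−0.2757) = 500.094 m².
Lp = 80.1 + 10·log₁₀(4/500.094) = 80.1 + (-20.97) = 59.1 dB.

59.1 dB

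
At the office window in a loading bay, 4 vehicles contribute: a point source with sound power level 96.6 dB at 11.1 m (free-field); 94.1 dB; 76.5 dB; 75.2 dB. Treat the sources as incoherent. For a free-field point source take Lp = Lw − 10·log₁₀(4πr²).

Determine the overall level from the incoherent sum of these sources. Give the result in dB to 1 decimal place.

Source at 11.1 m: Lp = 96.6 − 10·log₁₀(4π·11.1²) = 96.6 − 10·log₁₀(1548.303) = 64.7 dB.
Converting to relative power and adding: 10^(64.7/10) + 10^(94.1/10) + 10^(76.5/10) + 10^(75.2/10) = 2.651e+09.
L_total = 10·log₁₀(2.651e+09) = 94.2 dB.

94.2 dB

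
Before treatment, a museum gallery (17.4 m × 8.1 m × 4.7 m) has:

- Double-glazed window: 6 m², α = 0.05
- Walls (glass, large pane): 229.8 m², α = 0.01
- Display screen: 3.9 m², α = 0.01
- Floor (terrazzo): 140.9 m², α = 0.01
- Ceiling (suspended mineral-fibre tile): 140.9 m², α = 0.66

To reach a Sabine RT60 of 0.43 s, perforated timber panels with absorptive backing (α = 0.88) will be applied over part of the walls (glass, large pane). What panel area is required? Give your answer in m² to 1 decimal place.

Summing Sᵢαᵢ: 0.300 + 2.298 + 0.039 + 1.409 + 92.994 → A₁ = 97.040 sabins.
V = 662.418 m³. Target absorption A₂ = 0.161 × 662.418 / 0.43 = 248.022 sabins.
ΔA needed = 248.022 − 97.040 = 150.982 sabins.
Each m² of panel replacing the walls (glass, large pane) adds (0.88 − 0.01) = 0.87 sabins.
Panel area = 150.982 / 0.87 = 173.5 m².

173.5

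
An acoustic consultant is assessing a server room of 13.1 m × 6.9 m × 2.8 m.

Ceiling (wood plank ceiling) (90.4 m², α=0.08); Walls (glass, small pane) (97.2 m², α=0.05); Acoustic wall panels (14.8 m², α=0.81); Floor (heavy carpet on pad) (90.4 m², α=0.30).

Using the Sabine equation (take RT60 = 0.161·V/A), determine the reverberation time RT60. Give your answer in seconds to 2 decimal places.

Total absorption A = 90.4×0.08 + 97.2×0.05 + 14.8×0.81 + 90.4×0.30
  = 7.232 + 4.860 + 11.988 + 27.120 = 51.200 m² sabins.
Volume V = 13.1 × 6.9 × 2.8 = 253.092 m³.
RT60 = 0.161 · V / A = 0.161 × 253.092 / 51.200 = 0.80 s.

0.80 s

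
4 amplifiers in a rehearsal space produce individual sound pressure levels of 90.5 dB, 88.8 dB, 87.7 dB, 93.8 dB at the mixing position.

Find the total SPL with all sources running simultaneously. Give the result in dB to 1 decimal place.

Converting to relative power and adding: 10^(90.5/10) + 10^(88.8/10) + 10^(87.7/10) + 10^(93.8/10) = 4.868e+09.
L_total = 10·log₁₀(4.868e+09) = 96.9 dB.

96.9 dB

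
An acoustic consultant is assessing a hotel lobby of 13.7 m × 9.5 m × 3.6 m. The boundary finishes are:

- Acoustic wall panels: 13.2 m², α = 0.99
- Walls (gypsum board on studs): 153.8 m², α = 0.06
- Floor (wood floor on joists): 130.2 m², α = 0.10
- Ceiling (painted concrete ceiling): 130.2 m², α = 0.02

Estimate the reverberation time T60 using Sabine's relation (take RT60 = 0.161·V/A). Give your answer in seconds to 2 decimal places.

1.99 s

Summing Sᵢαᵢ: 13.068 + 9.228 + 13.020 + 2.604 → A = 37.920 sabins.
V = 13.7·9.5·3.6 = 468.54 m³.
Sabine: RT60 = 0.161 × 468.54 / 37.920 = 1.99 s.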